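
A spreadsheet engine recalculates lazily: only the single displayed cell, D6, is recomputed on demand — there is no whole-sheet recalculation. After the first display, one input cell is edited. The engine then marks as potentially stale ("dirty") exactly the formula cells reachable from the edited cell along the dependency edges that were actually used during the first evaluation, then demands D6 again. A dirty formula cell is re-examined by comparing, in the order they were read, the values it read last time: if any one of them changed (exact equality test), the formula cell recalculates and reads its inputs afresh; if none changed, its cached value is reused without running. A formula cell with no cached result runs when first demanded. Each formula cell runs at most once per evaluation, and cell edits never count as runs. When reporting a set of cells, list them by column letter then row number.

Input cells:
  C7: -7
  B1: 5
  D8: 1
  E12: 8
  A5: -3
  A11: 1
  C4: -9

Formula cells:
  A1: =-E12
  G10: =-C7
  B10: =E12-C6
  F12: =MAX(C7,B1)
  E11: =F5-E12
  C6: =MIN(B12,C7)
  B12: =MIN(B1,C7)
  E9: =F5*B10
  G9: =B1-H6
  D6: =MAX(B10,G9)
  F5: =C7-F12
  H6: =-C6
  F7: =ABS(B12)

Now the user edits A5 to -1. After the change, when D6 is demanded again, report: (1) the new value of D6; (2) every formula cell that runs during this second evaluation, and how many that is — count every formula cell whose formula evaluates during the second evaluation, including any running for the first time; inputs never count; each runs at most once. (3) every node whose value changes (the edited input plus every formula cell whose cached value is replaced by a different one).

New value of D6: 15.
Formula cells that run: none — 0 in total.
Values that change: A5.
Key observation: A5 is never demanded by the output, so the edit triggers no recomputation at all.

First evaluation (everything demanded from the output):
  B12 = MIN(5, -7) = -7
  C6 = MIN(-7, -7) = -7
  B10 = 8 - -7 = 15
  H6 = -(-7) = 7
  G9 = 5 - 7 = -2
  D6 = MAX(15, -2) = 15

Propagation after the edit:
  A5 feeds no computation that the output demands — nothing is marked dirty and nothing runs.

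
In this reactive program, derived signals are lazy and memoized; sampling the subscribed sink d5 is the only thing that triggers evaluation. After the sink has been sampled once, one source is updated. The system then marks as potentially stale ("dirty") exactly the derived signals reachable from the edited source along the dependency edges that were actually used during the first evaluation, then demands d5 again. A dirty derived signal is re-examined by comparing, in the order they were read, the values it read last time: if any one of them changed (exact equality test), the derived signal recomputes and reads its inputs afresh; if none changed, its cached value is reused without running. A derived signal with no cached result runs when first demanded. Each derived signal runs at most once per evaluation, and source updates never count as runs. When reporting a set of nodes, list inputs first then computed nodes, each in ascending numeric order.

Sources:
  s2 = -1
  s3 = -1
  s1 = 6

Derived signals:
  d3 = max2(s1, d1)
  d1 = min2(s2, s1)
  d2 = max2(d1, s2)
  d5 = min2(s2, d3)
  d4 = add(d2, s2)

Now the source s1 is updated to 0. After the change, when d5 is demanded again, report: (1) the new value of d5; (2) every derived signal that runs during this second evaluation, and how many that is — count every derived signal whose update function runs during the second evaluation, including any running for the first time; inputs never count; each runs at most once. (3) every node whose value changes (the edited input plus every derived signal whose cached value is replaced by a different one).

First demand of the output computes:
  d1 = min2(-1, 6) = -1
  d3 = max2(6, -1) = 6
  d5 = min2(-1, 6) = -1

After the edit, cleaning proceeds:
  d1: a read changed (s1 6->0) — executes, giving -1 — identical to its old value.
  d3: a read changed (s1 6->0) — executes, giving 0.
  d5: a read changed (d3 6->0) — executes, giving -1 — identical to its old value.

Demanding d5 again yields -1.
3 derived signals run: d1, d3, d5.
The nodes whose values change: s1, d3.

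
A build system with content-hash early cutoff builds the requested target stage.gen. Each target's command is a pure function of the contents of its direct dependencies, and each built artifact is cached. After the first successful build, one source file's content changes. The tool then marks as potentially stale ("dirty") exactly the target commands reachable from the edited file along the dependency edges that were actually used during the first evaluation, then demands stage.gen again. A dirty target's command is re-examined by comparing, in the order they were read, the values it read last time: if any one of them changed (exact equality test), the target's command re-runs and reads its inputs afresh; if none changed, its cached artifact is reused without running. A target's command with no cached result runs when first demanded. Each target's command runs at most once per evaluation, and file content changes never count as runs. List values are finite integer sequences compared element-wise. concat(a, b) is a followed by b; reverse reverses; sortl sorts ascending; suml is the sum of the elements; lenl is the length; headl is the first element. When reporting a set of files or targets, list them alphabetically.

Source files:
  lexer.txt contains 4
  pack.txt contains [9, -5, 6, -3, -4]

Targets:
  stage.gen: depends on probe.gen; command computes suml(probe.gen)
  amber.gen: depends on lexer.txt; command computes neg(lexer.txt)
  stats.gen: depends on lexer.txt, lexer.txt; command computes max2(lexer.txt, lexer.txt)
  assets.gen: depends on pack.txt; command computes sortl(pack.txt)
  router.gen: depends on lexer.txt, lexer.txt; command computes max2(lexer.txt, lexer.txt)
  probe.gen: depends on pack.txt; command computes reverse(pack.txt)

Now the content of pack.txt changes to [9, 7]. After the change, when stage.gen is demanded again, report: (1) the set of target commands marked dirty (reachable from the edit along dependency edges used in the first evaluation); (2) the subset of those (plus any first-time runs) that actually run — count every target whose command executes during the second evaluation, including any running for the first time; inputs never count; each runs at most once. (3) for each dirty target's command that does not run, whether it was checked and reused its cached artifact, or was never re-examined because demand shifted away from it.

First evaluation (everything demanded from the output):
  probe.gen = reverse([9, -5, 6, -3, -4]) = [-4, -3, 6, -5, 9]
  stage.gen = suml([-4, -3, 6, -5, 9]) = 3

Propagation after the edit:
  probe.gen: runs — pack.txt [9, -5, 6, -3, -4]->[9, 7]; result [7, 9].
  stage.gen: runs — probe.gen [-4, -3, 6, -5, 9]->[7, 9]; result 16.

Marked dirty: probe.gen, stage.gen.
Target commands that run: probe.gen, stage.gen — 2 in total.
Every dirty target's command ran.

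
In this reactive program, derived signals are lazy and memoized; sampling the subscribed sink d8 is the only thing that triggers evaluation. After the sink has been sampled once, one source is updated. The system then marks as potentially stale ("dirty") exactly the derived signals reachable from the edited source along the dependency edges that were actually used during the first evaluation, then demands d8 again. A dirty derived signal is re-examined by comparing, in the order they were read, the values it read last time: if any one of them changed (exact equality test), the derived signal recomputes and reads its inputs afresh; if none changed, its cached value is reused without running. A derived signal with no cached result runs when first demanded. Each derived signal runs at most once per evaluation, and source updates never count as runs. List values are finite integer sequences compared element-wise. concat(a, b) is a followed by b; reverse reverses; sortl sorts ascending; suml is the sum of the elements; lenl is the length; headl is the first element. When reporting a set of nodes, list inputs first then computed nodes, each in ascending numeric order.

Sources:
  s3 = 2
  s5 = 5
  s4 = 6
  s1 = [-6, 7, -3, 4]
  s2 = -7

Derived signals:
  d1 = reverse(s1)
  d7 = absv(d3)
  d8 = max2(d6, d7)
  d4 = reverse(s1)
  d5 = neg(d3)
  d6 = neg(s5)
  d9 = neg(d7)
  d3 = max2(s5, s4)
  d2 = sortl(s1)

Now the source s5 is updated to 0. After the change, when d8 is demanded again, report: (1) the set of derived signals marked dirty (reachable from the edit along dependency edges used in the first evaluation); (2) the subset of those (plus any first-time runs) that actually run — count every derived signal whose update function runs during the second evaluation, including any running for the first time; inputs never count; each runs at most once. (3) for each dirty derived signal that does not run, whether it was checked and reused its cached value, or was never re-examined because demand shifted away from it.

The edit dirties: d3, d6, d7, d8.
3 derived signals run: d3, d6, d8.
Cache hits after checking: d7.
Note where the cutoff bites: d7 is checked, finds nothing changed, and keeps its cache.

First demand of the output computes:
  d3 = max2(5, 6) = 6
  d6 = neg(5) = -5
  d7 = absv(6) = 6
  d8 = max2(-5, 6) = 6

After the edit, cleaning proceeds:
  d3: a read changed (s5 5->0) — executes, giving 6 — identical to its old value.
  d6: a read changed (s5 5->0) — executes, giving 0.
  d7: dirty, but its reads are unchanged (d3 unchanged); cached 6 stands.
  d8: a read changed (d6 -5->0) — executes, giving 6 — identical to its old value.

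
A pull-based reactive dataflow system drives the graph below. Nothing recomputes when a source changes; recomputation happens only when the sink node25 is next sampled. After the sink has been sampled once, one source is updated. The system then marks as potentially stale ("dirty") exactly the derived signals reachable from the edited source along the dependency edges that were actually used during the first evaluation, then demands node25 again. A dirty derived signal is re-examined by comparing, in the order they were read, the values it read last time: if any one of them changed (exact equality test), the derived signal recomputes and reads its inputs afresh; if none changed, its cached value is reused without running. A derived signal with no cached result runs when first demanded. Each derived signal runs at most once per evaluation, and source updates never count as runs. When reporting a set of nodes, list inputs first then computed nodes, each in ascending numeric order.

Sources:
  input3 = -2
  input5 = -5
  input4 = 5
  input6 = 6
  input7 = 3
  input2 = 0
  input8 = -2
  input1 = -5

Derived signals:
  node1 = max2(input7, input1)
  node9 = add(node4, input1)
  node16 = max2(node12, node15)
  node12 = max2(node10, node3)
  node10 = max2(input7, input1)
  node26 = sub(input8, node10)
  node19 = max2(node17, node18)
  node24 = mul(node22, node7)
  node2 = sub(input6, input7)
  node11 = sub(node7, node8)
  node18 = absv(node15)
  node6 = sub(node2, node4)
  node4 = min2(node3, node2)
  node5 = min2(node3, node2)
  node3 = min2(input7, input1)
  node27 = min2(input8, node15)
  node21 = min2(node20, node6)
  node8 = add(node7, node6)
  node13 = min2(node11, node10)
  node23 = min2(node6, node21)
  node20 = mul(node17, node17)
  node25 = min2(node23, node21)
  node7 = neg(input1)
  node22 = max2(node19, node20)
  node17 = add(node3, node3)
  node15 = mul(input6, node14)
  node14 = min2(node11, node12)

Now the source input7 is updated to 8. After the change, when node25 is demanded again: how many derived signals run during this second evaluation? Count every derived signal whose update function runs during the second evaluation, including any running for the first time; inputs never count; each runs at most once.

First evaluation (everything demanded from the output):
  node2 = sub(6, 3) = 3
  node3 = min2(3, -5) = -5
  node4 = min2(-5, 3) = -5
  node6 = sub(3, -5) = 8
  node17 = add(-5, -5) = -10
  node20 = mul(-10, -10) = 100
  node21 = min2(100, 8) = 8
  node23 = min2(8, 8) = 8
  node25 = min2(8, 8) = 8

Propagation after the edit:
  node2: runs — input7 3->8; result -2.
  node3: runs — input7 3->8; result -5 (same value as before).
  node4: runs — node2 3->-2; result -5 (same value as before).
  node6: runs — node2 3->-2; result 3.
  node17: checked — values it read are unchanged (node3 unchanged, node3 unchanged); reused cached -10 without running.
  node20: checked — values it read are unchanged (node17 unchanged, node17 unchanged); reused cached 100 without running.
  node21: runs — node6 8->3; result 3.
  node23: runs — node6 8->3; node21 8->3; result 3.
  node25: runs — node23 8->3; node21 8->3; result 3.

Key observation: the cutoff stops propagation at node17 — its inputs' values are unchanged, so it reuses its cache.

Derived signals that run: node2, node3, node4, node6, node21, node23, node25 — 7 in total.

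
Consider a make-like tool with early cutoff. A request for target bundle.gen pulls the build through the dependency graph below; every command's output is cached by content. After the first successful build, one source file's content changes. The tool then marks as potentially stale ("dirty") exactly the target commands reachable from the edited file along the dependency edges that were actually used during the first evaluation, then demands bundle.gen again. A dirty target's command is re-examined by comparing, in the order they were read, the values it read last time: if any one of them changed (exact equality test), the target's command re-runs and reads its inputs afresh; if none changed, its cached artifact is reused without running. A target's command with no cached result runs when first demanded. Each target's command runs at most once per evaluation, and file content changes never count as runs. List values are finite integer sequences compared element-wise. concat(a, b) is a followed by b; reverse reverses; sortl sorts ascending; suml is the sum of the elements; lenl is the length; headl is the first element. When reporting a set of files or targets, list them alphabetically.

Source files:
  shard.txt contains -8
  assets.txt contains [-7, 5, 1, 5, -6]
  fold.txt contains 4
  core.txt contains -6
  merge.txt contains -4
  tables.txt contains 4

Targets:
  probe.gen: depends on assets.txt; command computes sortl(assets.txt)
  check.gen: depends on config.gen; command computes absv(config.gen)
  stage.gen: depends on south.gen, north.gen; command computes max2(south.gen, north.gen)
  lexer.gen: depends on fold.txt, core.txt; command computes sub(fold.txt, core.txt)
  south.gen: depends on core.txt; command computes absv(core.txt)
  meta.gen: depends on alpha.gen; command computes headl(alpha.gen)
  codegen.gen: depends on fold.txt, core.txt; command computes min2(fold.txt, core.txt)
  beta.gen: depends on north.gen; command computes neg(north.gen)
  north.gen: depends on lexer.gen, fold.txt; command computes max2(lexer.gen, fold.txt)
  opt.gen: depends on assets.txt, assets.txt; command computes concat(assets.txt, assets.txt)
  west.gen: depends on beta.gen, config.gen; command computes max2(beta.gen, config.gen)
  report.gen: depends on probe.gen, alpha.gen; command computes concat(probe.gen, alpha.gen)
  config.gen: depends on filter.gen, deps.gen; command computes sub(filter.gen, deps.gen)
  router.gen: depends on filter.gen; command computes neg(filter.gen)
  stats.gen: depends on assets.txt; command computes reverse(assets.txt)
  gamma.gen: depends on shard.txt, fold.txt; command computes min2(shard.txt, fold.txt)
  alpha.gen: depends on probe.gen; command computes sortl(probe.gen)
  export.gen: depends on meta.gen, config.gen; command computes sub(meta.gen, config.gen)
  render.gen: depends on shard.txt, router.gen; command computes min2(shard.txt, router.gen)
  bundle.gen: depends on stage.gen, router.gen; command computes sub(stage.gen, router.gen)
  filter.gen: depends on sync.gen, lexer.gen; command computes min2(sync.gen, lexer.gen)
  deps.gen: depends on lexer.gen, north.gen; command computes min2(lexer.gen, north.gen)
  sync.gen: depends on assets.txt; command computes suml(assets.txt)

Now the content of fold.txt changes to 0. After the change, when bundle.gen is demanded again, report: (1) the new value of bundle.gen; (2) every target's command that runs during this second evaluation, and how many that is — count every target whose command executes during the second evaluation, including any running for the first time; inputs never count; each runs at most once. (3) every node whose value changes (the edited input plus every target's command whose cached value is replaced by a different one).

First demand of the output computes:
  lexer.gen = sub(4, -6) = 10
  north.gen = max2(10, 4) = 10
  south.gen = absv(-6) = 6
  stage.gen = max2(6, 10) = 10
  sync.gen = suml([-7, 5, 1, 5, -6]) = -2
  filter.gen = min2(-2, 10) = -2
  router.gen = neg(-2) = 2
  bundle.gen = sub(10, 2) = 8

After the edit, cleaning proceeds:
  lexer.gen: a read changed (fold.txt 4->0) — executes, giving 6.
  filter.gen: a read changed (lexer.gen 10->6) — executes, giving -2 — identical to its old value.
  north.gen: a read changed (lexer.gen 10->6; fold.txt 4->0) — executes, giving 6.
  router.gen: dirty, but its reads are unchanged (filter.gen unchanged); cached 2 stands.
  stage.gen: a read changed (north.gen 10->6) — executes, giving 6.
  bundle.gen: a read changed (stage.gen 10->6) — executes, giving 4.

Note where the cutoff bites: router.gen is checked, finds nothing changed, and keeps its cache.

Demanding bundle.gen again yields 4.
5 target commands run: bundle.gen, filter.gen, lexer.gen, north.gen, stage.gen.
The nodes whose values change: bundle.gen, fold.txt, lexer.gen, north.gen, stage.gen.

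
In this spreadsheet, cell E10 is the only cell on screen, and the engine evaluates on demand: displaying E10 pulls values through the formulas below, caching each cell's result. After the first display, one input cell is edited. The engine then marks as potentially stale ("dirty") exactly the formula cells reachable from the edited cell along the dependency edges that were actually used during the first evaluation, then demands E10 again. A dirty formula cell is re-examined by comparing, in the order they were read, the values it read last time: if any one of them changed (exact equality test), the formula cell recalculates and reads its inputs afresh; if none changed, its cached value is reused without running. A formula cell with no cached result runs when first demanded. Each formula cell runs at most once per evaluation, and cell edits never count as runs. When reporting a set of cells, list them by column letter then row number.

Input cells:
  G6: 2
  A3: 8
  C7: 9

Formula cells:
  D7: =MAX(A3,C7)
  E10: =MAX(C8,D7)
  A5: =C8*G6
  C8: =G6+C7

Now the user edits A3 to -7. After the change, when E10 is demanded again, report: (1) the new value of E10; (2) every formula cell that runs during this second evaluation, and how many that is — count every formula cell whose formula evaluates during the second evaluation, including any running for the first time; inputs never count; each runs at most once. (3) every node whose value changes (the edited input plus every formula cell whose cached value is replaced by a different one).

Initial pass — values computed on the first demand:
  C8 = 2 + 9 = 11
  D7 = MAX(8, 9) = 9
  E10 = MAX(11, 9) = 11

Second demand — change propagation:
  D7: re-runs because A3 8->-7; new result 9 (unchanged).
  E10: re-examined; everything it read last time is the same (C8 unchanged, D7 unchanged) — cache 11 kept, no run.

The important point: D7 recomputes to an identical value, and the output ends up unchanged.

E10 now evaluates to 11.
Run set: D7 (1 run).
Changed values: A3.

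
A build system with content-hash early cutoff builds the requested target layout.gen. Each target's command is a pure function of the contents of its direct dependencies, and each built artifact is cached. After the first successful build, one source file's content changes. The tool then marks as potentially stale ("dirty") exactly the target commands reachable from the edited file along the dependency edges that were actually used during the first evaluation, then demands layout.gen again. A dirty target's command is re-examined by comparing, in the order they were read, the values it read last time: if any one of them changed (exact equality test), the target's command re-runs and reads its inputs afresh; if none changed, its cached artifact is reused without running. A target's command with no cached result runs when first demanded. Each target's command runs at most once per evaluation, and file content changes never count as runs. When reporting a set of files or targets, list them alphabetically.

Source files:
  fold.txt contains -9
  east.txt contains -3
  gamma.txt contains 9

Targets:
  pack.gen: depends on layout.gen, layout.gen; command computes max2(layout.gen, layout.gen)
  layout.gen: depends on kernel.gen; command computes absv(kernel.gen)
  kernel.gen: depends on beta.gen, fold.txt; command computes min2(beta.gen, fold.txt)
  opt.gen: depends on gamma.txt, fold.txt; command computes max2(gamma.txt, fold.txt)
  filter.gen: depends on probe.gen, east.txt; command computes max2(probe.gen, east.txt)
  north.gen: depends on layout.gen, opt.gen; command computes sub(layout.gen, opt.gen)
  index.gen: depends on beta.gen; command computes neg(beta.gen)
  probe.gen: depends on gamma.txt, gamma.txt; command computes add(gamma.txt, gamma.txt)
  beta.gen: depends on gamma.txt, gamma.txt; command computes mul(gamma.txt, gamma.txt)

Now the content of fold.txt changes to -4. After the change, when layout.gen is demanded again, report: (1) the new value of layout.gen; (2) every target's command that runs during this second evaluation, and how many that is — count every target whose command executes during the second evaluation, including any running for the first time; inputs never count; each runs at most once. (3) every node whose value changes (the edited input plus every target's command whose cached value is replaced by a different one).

First evaluation (everything demanded from the output):
  beta.gen = mul(9, 9) = 81
  kernel.gen = min2(81, -9) = -9
  layout.gen = absv(-9) = 9

Propagation after the edit:
  kernel.gen: runs — fold.txt -9->-4; result -4.
  layout.gen: runs — kernel.gen -9->-4; result 4.

New value of layout.gen: 4.
Target commands that run: kernel.gen, layout.gen — 2 in total.
Values that change: fold.txt, kernel.gen, layout.gen.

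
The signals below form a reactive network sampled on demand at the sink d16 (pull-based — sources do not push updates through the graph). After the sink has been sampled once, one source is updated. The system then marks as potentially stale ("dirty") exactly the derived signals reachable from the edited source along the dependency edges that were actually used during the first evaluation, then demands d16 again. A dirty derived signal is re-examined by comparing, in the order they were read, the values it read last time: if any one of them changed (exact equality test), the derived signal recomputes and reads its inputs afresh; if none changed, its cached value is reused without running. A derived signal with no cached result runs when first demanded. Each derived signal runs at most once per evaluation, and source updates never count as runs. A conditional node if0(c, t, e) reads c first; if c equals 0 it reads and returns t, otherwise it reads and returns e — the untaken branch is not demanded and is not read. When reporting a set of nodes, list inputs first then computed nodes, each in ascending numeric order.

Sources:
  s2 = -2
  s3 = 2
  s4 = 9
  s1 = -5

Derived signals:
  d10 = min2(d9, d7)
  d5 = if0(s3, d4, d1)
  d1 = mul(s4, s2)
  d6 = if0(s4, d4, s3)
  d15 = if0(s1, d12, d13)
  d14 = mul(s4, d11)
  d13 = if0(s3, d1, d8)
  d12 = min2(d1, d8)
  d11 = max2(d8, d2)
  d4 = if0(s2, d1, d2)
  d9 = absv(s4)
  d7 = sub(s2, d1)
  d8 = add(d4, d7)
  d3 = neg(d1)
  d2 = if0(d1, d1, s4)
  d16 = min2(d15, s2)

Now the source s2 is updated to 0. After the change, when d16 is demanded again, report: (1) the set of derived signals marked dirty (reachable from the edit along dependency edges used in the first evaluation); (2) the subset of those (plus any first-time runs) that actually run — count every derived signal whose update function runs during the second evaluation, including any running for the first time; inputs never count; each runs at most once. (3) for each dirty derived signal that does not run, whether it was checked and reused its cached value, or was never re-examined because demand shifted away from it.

Dirty set: d1, d2, d4, d7, d8, d13, d15, d16.
Run set: d1, d4, d7, d8, d13, d15, d16 (7 run).
Left stale — demand moved off them: d2.
The important point: the flipped condition redirects demand; d2 is left stale, never re-checked.

Initial pass — values computed on the first demand:
  d1 = mul(9, -2) = -18
  d2 = if0(d1=-18 -> else branch s4) = 9
  d4 = if0(s2=-2 -> else branch d2) = 9
  d7 = sub(-2, -18) = 16
  d8 = add(9, 16) = 25
  d13 = if0(s3=2 -> else branch d8) = 25
  d15 = if0(s1=-5 -> else branch d13) = 25
  d16 = min2(25, -2) = -2

Second demand — change propagation:
  d1: re-runs because s2 -2->0; new result 0.
  d2: dirty yet unreached — the second evaluation never asks for it.
  d4: re-runs because s2 -2->0; new result 0.
  d7: re-runs because s2 -2->0; d1 -18->0; new result 0.
  d8: re-runs because d4 9->0; d7 16->0; new result 0.
  d13: re-runs because d8 25->0; new result 0.
  d15: re-runs because d13 25->0; new result 0.
  d16: re-runs because d15 25->0; s2 -2->0; new result 0.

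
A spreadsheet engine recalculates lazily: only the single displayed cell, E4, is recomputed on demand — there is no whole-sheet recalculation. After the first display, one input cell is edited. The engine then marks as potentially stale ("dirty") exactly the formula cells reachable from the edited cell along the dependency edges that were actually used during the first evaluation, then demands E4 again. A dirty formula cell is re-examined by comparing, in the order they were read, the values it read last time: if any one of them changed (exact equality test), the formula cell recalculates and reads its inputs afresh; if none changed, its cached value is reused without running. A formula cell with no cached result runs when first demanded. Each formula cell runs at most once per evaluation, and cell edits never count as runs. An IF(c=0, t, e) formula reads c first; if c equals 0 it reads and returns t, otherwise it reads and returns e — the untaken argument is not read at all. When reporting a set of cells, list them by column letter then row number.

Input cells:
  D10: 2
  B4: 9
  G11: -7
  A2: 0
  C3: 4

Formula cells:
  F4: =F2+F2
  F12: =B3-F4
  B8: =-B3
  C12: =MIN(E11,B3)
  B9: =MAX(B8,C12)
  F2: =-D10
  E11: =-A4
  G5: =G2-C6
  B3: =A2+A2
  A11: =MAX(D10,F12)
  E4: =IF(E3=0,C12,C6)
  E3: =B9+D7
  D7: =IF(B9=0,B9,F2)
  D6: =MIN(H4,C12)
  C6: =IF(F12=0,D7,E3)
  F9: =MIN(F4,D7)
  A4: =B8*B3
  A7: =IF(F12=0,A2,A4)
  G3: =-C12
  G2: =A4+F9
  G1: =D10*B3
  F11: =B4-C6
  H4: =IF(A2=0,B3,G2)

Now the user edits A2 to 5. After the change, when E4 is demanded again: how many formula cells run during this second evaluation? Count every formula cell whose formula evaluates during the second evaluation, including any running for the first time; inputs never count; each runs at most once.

First evaluation (everything demanded from the output):
  B3 = 0 + 0 = 0
  B8 = -(0) = 0
  A4 = 0 * 0 = 0
  E11 = -(0) = 0
  C12 = MIN(0, 0) = 0
  B9 = MAX(0, 0) = 0
  D7 = IF(B9=0: B9=0 -> then branch B9) = 0
  E3 = 0 + 0 = 0
  E4 = IF(E3=0: E3=0 -> then branch C12) = 0

Propagation after the edit:
  B3: runs — A2 0->5; A2 0->5; result 10.
  B8: runs — B3 0->10; result -10.
  A4: runs — B8 0->-10; B3 0->10; result -100.
  E11: runs — A4 0->-100; result 100.
  C12: runs — E11 0->100; B3 0->10; result 10.
  B9: runs — B8 0->-10; C12 0->10; result 10.
  F2: demanded for the first time — runs, produces -2.
  D7: runs — B9 0->10; B9 0->10; result -2.
  E3: runs — B9 0->10; D7 0->-2; result 8.
  F4: demanded for the first time — runs, produces -4.
  F12: demanded for the first time — runs, produces 14.
  C6: demanded for the first time — runs, produces 8.
  E4: runs — E3 0->8; C12 0->10; result 8.

Key observation: a condition flipped, so demand reaches new nodes — C6, F2, F4, F12 run for the first time.

Formula cells that run: A4, B3, B8, B9, C6, C12, D7, E3, E4, E11, F2, F4, F12 — 13 in total.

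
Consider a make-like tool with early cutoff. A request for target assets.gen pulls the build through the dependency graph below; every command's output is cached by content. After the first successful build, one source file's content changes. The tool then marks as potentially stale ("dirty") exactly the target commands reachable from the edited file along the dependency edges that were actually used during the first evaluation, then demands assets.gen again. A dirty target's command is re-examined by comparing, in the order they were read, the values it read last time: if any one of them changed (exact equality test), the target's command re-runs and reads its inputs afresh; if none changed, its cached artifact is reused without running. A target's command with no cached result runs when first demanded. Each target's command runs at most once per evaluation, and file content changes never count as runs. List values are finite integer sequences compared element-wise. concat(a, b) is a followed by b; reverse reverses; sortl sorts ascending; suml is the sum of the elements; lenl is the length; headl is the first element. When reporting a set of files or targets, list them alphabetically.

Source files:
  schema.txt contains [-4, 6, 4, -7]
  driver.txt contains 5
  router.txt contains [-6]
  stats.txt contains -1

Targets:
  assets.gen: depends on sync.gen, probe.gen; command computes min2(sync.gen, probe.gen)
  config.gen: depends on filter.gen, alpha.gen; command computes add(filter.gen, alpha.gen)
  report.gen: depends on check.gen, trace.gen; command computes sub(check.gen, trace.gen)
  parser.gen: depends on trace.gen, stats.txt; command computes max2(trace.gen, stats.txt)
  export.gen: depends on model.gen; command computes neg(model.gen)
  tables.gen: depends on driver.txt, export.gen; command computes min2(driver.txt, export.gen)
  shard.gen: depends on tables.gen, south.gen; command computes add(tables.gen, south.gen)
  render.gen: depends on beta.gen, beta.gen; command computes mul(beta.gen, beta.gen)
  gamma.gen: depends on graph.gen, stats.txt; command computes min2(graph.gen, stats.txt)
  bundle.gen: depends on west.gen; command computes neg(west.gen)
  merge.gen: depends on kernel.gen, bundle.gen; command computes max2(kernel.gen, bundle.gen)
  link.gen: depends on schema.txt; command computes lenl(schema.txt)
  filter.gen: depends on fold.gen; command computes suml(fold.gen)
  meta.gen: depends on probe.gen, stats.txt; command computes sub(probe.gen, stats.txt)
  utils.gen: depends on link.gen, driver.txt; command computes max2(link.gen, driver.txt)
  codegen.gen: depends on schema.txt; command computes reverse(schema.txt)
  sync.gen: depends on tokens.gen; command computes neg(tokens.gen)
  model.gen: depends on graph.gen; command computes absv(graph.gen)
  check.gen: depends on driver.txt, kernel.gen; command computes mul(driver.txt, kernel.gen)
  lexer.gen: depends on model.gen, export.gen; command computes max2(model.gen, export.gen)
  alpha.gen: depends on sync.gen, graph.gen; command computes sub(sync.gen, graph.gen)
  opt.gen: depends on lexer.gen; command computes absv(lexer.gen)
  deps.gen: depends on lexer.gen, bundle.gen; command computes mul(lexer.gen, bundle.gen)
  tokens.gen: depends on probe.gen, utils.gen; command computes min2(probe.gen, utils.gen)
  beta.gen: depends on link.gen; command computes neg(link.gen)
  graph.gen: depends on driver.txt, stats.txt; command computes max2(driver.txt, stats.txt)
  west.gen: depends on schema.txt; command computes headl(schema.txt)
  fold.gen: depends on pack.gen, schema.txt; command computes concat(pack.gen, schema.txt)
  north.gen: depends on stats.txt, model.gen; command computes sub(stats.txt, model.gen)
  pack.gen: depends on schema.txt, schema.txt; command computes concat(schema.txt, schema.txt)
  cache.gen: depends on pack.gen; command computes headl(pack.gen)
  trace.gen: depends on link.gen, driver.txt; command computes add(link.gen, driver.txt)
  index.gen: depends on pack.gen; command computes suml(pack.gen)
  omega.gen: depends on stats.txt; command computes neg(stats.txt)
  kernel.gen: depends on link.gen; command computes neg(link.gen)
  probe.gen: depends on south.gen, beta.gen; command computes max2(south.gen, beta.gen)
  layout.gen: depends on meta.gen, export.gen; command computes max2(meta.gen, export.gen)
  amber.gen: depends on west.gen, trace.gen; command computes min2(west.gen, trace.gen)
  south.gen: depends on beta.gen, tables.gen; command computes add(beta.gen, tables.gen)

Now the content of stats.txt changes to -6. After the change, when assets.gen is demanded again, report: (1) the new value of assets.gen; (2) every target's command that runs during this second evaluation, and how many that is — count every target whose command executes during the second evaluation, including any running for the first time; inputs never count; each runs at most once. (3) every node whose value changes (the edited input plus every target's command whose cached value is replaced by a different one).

Demanding assets.gen again yields -4.
1 target commands run: graph.gen.
The nodes whose values change: stats.txt.
Note the absorption at graph.gen: it re-runs yet its value is the same, leaving the output's value untouched.

First demand of the output computes:
  graph.gen = max2(5, -1) = 5
  link.gen = lenl([-4, 6, 4, -7]) = 4
  beta.gen = neg(4) = -4
  model.gen = absv(5) = 5
  export.gen = neg(5) = -5
  tables.gen = min2(5, -5) = -5
  south.gen = add(-4, -5) = -9
  probe.gen = max2(-9, -4) = -4
  utils.gen = max2(4, 5) = 5
  tokens.gen = min2(-4, 5) = -4
  sync.gen = neg(-4) = 4
  assets.gen = min2(4, -4) = -4

After the edit, cleaning proceeds:
  graph.gen: a read changed (stats.txt -1->-6) — executes, giving 5 — identical to its old value.
  model.gen: dirty, but its reads are unchanged (graph.gen unchanged); cached 5 stands.
  export.gen: dirty, but its reads are unchanged (model.gen unchanged); cached -5 stands.
  tables.gen: dirty, but its reads are unchanged (driver.txt unchanged, export.gen unchanged); cached -5 stands.
  south.gen: dirty, but its reads are unchanged (beta.gen unchanged, tables.gen unchanged); cached -9 stands.
  probe.gen: dirty, but its reads are unchanged (south.gen unchanged, beta.gen unchanged); cached -4 stands.
  tokens.gen: dirty, but its reads are unchanged (probe.gen unchanged, utils.gen unchanged); cached -4 stands.
  sync.gen: dirty, but its reads are unchanged (tokens.gen unchanged); cached 4 stands.
  assets.gen: dirty, but its reads are unchanged (sync.gen unchanged, probe.gen unchanged); cached -4 stands.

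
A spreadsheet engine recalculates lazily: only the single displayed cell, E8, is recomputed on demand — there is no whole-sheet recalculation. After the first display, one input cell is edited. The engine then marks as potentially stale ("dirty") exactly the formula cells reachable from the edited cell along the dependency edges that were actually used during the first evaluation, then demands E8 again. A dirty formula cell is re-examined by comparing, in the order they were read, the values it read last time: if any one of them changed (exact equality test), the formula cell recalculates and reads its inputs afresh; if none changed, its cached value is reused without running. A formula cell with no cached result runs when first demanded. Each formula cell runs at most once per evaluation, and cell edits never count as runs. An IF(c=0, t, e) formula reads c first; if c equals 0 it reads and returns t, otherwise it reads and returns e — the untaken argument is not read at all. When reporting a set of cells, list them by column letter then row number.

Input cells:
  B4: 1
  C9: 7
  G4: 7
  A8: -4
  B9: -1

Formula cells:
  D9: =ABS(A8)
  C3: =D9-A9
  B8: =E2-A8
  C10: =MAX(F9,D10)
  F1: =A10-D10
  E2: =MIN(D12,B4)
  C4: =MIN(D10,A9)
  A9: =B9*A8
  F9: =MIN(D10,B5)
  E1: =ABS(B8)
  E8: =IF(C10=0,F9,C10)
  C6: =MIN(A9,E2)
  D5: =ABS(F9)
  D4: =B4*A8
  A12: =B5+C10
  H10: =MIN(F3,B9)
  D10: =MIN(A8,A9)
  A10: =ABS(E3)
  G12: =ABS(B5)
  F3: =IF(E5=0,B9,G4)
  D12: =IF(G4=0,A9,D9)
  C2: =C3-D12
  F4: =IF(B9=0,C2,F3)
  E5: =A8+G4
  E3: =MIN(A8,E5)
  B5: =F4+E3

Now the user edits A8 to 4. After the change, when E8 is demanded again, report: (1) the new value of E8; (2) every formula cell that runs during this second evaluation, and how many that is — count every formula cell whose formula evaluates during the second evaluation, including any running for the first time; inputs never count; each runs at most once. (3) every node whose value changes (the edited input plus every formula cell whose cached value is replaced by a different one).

First evaluation (everything demanded from the output):
  A9 = -1 * -4 = 4
  D10 = MIN(-4, 4) = -4
  E5 = -4 + 7 = 3
  E3 = MIN(-4, 3) = -4
  F3 = IF(E5=0: E5=3 -> else branch G4) = 7
  F4 = IF(B9=0: B9=-1 -> else branch F3) = 7
  B5 = 7 + -4 = 3
  F9 = MIN(-4, 3) = -4
  C10 = MAX(-4, -4) = -4
  E8 = IF(C10=0: C10=-4 -> else branch C10) = -4

Propagation after the edit:
  A9: runs — A8 -4->4; result -4.
  D10: runs — A8 -4->4; A9 4->-4; result -4 (same value as before).
  E5: runs — A8 -4->4; result 11.
  E3: runs — A8 -4->4; E5 3->11; result 4.
  F3: runs — E5 3->11; result 7 (same value as before).
  F4: checked — values it read are unchanged (B9 unchanged, F3 unchanged); reused cached 7 without running.
  B5: runs — E3 -4->4; result 11.
  F9: runs — B5 3->11; result -4 (same value as before).
  C10: checked — values it read are unchanged (F9 unchanged, D10 unchanged); reused cached -4 without running.
  E8: checked — values it read are unchanged (C10 unchanged, C10 unchanged); reused cached -4 without running.

Key observation: the cutoff stops propagation at F4 — its inputs' values are unchanged, so it reuses its cache.

New value of E8: -4.
Formula cells that run: A9, B5, D10, E3, E5, F3, F9 — 7 in total.
Values that change: A8, A9, B5, E3, E5.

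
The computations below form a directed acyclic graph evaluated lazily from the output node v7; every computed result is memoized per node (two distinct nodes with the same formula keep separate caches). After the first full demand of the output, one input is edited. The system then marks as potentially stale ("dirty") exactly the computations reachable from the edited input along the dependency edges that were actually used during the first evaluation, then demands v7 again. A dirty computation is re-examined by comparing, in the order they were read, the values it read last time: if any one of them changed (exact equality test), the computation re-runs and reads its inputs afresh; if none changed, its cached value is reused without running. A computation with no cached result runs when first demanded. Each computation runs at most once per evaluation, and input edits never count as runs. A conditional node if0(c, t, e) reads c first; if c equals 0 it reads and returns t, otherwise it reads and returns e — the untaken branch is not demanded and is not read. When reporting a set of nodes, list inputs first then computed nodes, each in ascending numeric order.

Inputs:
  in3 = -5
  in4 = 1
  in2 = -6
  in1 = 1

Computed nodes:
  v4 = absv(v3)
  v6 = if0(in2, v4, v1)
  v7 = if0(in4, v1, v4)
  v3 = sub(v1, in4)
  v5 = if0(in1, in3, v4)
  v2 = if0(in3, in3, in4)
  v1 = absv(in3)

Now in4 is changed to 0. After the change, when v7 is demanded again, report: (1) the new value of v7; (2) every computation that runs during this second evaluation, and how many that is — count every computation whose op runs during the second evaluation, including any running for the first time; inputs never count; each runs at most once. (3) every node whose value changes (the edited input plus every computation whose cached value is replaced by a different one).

Demanding v7 again yields 5.
1 computations run: v7.
The nodes whose values change: in4, v7.
Note the branch switch — demand abandons v3, v4, which are never re-examined.

First demand of the output computes:
  v1 = absv(-5) = 5
  v3 = sub(5, 1) = 4
  v4 = absv(4) = 4
  v7 = if0(in4=1 -> else branch v4) = 4

After the edit, cleaning proceeds:
  v3: stays stale; no demand reaches it after the flip.
  v4: stays stale; no demand reaches it after the flip.
  v7: a read changed (in4 1->0) — executes, giving 5.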